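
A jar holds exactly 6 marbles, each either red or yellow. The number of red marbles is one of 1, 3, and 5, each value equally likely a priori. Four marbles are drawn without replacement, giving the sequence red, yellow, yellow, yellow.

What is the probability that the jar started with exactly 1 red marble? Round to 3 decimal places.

0.769

For each hypothesis, P(data | H) works out to: P(data | r = 1) = (1/6)(5/5)(4/4)(3/3) = 1/6; P(data | r = 3) = (3/6)(3/5)(2/4)(1/3) = 1/20; P(data | r = 5) = (5/6)(1/5)(0/4) = 0.
The prior-weighted likelihoods are 1/3 · 1/6 = 1/18, 1/3 · 1/20 = 1/60, 1/3 · 0 = 0; summing to 13/180.
Hence P(r = 1 | data) = (1/18) / (13/180) = 10/13.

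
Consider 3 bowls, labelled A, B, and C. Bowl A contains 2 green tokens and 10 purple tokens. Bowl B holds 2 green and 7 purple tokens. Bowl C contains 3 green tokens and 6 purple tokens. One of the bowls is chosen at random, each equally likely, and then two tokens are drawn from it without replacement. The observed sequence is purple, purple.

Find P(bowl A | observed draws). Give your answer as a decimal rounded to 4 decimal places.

0.4054

Under each hypothesis, the probability of the observed sequence is: P(data | bowl A) = (10/12)(9/11) = 15/22; P(data | bowl B) = (7/9)(6/8) = 7/12; P(data | bowl C) = (6/9)(5/8) = 5/12.
Weighting by the prior gives 1/3 · 15/22 = 5/22, 1/3 · 7/12 = 7/36, 1/3 · 5/12 = 5/36; with total 37/66.
So P(bowl A | data) = (5/22) / (37/66) = 15/37.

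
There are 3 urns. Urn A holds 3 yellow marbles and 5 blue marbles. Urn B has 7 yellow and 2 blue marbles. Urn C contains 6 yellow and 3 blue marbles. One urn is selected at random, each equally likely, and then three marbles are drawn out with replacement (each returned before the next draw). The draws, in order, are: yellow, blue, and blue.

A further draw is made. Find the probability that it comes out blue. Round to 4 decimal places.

For each hypothesis, P(data | H) works out to: P(data | urn A) = (3/8)(5/8)(5/8) = 0.14648; P(data | urn B) = (7/9)(2/9)(2/9) = 0.038409; P(data | urn C) = (6/9)(3/9)(3/9) = 0.074074.
Weighting by the prior gives 1/3 · 0.14648 = 0.048828, 1/3 · 0.038409 = 0.012803, 1/3 · 0.074074 = 0.024691; these sum to 0.086322.
Dividing through by the total gives posterior P(urn A | data) = 0.56565, P(urn B | data) = 0.14832, P(urn C | data) = 0.28604.
So P(blue next | data) = Σ P(blue next | H) P(H | data) = (5/8)(0.56565) + (2/9)(0.14832) + (1/3)(0.28604) = 0.48183.

0.4818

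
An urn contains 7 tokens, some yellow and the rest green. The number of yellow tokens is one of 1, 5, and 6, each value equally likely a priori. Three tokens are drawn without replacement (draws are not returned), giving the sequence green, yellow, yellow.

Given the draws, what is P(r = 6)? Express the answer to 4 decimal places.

The likelihood of the observed sequence under each hypothesis: P(data | r = 1) = (6/7)(1/6)(0/5) = 0; P(data | r = 5) = (2/7)(5/6)(4/5) = 4/21; P(data | r = 6) = (1/7)(6/6)(5/5) = 1/7.
Weighting by the prior gives 1/3 · 0 = 0, 1/3 · 4/21 = 4/63, 1/3 · 1/7 = 1/21; with total 1/9.
So P(r = 6 | data) = (1/21) / (1/9) = 3/7.

0.4286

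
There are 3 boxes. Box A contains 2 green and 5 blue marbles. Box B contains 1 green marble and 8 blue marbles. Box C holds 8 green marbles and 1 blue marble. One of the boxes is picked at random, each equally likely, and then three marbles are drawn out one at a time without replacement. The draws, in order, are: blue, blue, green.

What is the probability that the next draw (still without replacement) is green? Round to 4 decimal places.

Compute the likelihood of the observed sequence for each case: P(data | box A) = (5/7)(4/6)(2/5) = 4/21; P(data | box B) = (8/9)(7/8)(1/7) = 1/9; P(data | box C) = (1/9)(0/8) = 0.
Weighting by the prior gives 1/3 · 4/21 = 4/63, 1/3 · 1/9 = 1/27, 1/3 · 0 = 0; these sum to 19/189.
Normalising, the posterior is P(box A | data) = 12/19, P(box B | data) = 7/19, P(box C | data) = 0.
The predictive probability is P(green next | data) = (1/4)(12/19) + (0)(7/19) = 3/19.

0.1579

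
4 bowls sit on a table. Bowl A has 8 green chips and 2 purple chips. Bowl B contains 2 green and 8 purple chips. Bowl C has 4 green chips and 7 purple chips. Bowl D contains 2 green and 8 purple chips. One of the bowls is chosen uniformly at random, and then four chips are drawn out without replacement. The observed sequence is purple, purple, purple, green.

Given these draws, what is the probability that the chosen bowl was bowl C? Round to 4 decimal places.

For each hypothesis, P(data | H) works out to: P(data | bowl A) = (2/10)(1/9)(0/8) = 0; P(data | bowl B) = (8/10)(7/9)(6/8)(2/7) = 2/15; P(data | bowl C) = (7/11)(6/10)(5/9)(4/8) = 7/66; P(data | bowl D) = (8/10)(7/9)(6/8)(2/7) = 2/15.
Weighting by the prior gives 1/4 · 0 = 0, 1/4 · 2/15 = 1/30, 1/4 · 7/66 = 7/264, 1/4 · 2/15 = 1/30; with total 41/440.
Therefore the posterior P(bowl C | data) = (7/264) / (41/440) = 35/123.

0.2846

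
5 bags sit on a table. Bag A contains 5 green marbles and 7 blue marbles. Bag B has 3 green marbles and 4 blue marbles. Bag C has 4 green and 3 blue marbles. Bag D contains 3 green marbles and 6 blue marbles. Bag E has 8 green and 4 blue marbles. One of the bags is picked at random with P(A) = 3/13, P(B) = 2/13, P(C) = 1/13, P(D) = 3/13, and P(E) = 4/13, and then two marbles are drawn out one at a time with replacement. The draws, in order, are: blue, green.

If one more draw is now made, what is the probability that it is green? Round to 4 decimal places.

0.4863

The likelihood of the observed sequence under each hypothesis: P(data | bag A) = (7/12)(5/12) = 0.24306; P(data | bag B) = (4/7)(3/7) = 0.2449; P(data | bag C) = (3/7)(4/7) = 0.2449; P(data | bag D) = (6/9)(3/9) = 0.22222; P(data | bag E) = (4/12)(8/12) = 0.22222.
Weighting by the prior gives 3/13 · 0.24306 = 0.05609, 2/13 · 0.2449 = 0.037677, 1/13 · 0.2449 = 0.018838, 3/13 · 0.22222 = 0.051282, 4/13 · 0.22222 = 0.068376; these sum to 0.23226.
Dividing through by the total gives posterior P(bag A | data) = 0.24149, P(bag B | data) = 0.16222, P(bag C | data) = 0.081108, P(bag D | data) = 0.22079, P(bag E | data) = 0.29439.
So P(green next | data) = Σ P(green next | H) P(H | data) = (5/12)(0.24149) + (3/7)(0.16222) + (4/7)(0.081108) + (1/3)(0.22079) + (2/3)(0.29439) = 0.48635.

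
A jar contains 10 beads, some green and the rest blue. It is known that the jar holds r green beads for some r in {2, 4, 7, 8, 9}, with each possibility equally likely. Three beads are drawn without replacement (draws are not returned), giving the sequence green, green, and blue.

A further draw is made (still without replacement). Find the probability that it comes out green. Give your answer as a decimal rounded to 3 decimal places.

0.700

The likelihood of the observed sequence under each hypothesis: P(data | r = 2) = (2/10)(1/9)(8/8) = 0.022222; P(data | r = 4) = (4/10)(3/9)(6/8) = 0.1; P(data | r = 7) = (7/10)(6/9)(3/8) = 0.175; P(data | r = 8) = (8/10)(7/9)(2/8) = 0.15556; P(data | r = 9) = (9/10)(8/9)(1/8) = 0.1.
Multiplying each by its prior: 1/5 · 0.022222 = 0.0044444, 1/5 · 0.1 = 0.02, 1/5 · 0.175 = 0.035, 1/5 · 0.15556 = 0.031111, 1/5 · 0.1 = 0.02; these sum to 0.11056.
Dividing through by the total gives posterior P(r = 2 | data) = 0.040201, P(r = 4 | data) = 0.1809, P(r = 7 | data) = 0.31658, P(r = 8 | data) = 0.28141, P(r = 9 | data) = 0.1809.
Averaging over the posterior, P(green next | data) = (0)(0.040201) + (2/7)(0.1809) + (5/7)(0.31658) + (6/7)(0.28141) + (1)(0.1809) = 0.69993.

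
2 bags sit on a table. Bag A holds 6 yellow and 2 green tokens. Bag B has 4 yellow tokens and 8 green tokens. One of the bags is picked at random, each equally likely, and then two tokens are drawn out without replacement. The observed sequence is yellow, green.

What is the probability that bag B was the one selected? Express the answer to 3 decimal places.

Compute the likelihood of the observed sequence for each case: P(data | bag A) = (6/8)(2/7) = 3/14; P(data | bag B) = (4/12)(8/11) = 8/33.
Multiplying each by its prior: 1/2 · 3/14 = 3/28, 1/2 · 8/33 = 4/33; summing to 211/924.
Therefore the posterior P(bag B | data) = (4/33) / (211/924) = 112/211.

0.531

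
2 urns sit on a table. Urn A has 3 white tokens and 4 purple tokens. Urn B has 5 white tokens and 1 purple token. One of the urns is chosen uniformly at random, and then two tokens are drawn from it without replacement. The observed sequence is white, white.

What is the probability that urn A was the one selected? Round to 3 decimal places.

0.176

For each hypothesis, P(data | H) works out to: P(data | urn A) = (3/7)(2/6) = 1/7; P(data | urn B) = (5/6)(4/5) = 2/3.
Weighting by the prior gives 1/2 · 1/7 = 1/14, 1/2 · 2/3 = 1/3; summing to 17/42.
By Bayes' rule, P(urn A | data) = (1/14) / (17/42) = 3/17.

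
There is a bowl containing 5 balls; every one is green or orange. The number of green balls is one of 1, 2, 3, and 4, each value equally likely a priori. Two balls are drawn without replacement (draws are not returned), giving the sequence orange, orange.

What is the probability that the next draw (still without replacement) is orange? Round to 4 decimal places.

0.5000

Under each hypothesis, the probability of the observed sequence is: P(data | r = 1) = (4/5)(3/4) = 3/5; P(data | r = 2) = (3/5)(2/4) = 3/10; P(data | r = 3) = (2/5)(1/4) = 1/10; P(data | r = 4) = (1/5)(0/4) = 0.
Weighting by the prior gives 1/4 · 3/5 = 3/20, 1/4 · 3/10 = 3/40, 1/4 · 1/10 = 1/40, 1/4 · 0 = 0; summing to 1/4.
Normalising, the posterior is P(r = 1 | data) = 3/5, P(r = 2 | data) = 3/10, P(r = 3 | data) = 1/10, P(r = 4 | data) = 0.
Averaging over the posterior, P(orange next | data) = (2/3)(3/5) + (1/3)(3/10) + (0)(1/10) = 1/2.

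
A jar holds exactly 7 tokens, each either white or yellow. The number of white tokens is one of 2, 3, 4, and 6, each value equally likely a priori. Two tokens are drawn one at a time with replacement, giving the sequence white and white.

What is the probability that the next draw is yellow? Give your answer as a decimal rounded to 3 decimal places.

0.308

For each hypothesis, P(data | H) works out to: P(data | r = 2) = (2/7)(2/7) = 4/49; P(data | r = 3) = (3/7)(3/7) = 9/49; P(data | r = 4) = (4/7)(4/7) = 16/49; P(data | r = 6) = (6/7)(6/7) = 36/49.
Weighting by the prior gives 1/4 · 4/49 = 1/49, 1/4 · 9/49 = 9/196, 1/4 · 16/49 = 4/49, 1/4 · 36/49 = 9/49; these sum to 65/196.
Normalising, the posterior is P(r = 2 | data) = 4/65, P(r = 3 | data) = 9/65, P(r = 4 | data) = 16/65, P(r = 6 | data) = 36/65.
The predictive probability is P(yellow next | data) = (5/7)(4/65) + (4/7)(9/65) + (3/7)(16/65) + (1/7)(36/65) = 4/13.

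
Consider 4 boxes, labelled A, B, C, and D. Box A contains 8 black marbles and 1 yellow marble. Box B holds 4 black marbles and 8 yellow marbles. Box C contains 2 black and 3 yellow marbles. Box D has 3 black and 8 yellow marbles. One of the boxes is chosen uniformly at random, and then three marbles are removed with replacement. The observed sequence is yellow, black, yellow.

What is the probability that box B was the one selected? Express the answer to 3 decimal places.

0.331

Compute the likelihood of the observed sequence for each case: P(data | box A) = (1/9)(8/9)(1/9) = 0.010974; P(data | box B) = (8/12)(4/12)(8/12) = 0.14815; P(data | box C) = (3/5)(2/5)(3/5) = 0.144; P(data | box D) = (8/11)(3/11)(8/11) = 0.14425.
Weighting by the prior gives 1/4 · 0.010974 = 0.0027435, 1/4 · 0.14815 = 0.037037, 1/4 · 0.144 = 0.036, 1/4 · 0.14425 = 0.036063; with total 0.11184.
So P(box B | data) = (0.037037) / (0.11184) = 0.33115.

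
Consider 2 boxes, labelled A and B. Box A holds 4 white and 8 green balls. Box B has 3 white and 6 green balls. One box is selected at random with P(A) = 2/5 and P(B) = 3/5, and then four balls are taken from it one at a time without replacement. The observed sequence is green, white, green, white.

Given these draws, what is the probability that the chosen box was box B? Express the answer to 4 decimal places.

For each hypothesis, P(data | H) works out to: P(data | box A) = (8/12)(4/11)(7/10)(3/9) = 0.056566; P(data | box B) = (6/9)(3/8)(5/7)(2/6) = 0.059524.
The prior-weighted likelihoods are 2/5 · 0.056566 = 0.022626, 3/5 · 0.059524 = 0.035714; summing to 0.058341.
So P(box B | data) = (0.035714) / (0.058341) = 0.61217.

0.6122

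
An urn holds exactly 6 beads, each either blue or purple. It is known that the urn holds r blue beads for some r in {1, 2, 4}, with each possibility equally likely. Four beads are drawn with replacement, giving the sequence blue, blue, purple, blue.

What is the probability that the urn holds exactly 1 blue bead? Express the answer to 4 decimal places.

0.0303

The likelihood of the observed sequence under each hypothesis: P(data | r = 1) = (1/6)(1/6)(5/6)(1/6) = 0.003858; P(data | r = 2) = (2/6)(2/6)(4/6)(2/6) = 0.024691; P(data | r = 4) = (4/6)(4/6)(2/6)(4/6) = 0.098765.
Multiplying each by its prior: 1/3 · 0.003858 = 0.001286, 1/3 · 0.024691 = 0.0082305, 1/3 · 0.098765 = 0.032922; these sum to 0.042438.
Hence P(r = 1 | data) = (0.001286) / (0.042438) = 0.030303.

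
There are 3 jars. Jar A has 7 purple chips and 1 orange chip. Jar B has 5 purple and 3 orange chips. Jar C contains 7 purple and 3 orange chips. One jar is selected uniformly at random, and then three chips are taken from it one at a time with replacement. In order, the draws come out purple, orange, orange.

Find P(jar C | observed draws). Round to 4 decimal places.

Under each hypothesis, the probability of the observed sequence is: P(data | jar A) = (7/8)(1/8)(1/8) = 0.013672; P(data | jar B) = (5/8)(3/8)(3/8) = 0.087891; P(data | jar C) = (7/10)(3/10)(3/10) = 0.063.
Multiplying each by its prior: 1/3 · 0.013672 = 0.0045573, 1/3 · 0.087891 = 0.029297, 1/3 · 0.063 = 0.021; summing to 0.054854.
Therefore the posterior P(jar C | data) = (0.021) / (0.054854) = 0.38283.

0.3828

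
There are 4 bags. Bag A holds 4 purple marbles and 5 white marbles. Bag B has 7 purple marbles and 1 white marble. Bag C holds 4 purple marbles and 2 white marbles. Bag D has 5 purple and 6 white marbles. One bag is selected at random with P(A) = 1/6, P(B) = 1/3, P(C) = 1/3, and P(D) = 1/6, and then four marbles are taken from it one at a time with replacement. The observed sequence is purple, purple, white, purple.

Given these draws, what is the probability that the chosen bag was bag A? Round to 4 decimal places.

0.1049

For each hypothesis, P(data | H) works out to: P(data | bag A) = (4/9)(4/9)(5/9)(4/9) = 0.048773; P(data | bag B) = (7/8)(7/8)(1/8)(7/8) = 0.08374; P(data | bag C) = (4/6)(4/6)(2/6)(4/6) = 0.098765; P(data | bag D) = (5/11)(5/11)(6/11)(5/11) = 0.051226.
The prior-weighted likelihoods are 1/6 · 0.048773 = 0.0081288, 1/3 · 0.08374 = 0.027913, 1/3 · 0.098765 = 0.032922, 1/6 · 0.051226 = 0.0085377; summing to 0.077502.
So P(bag A | data) = (0.0081288) / (0.077502) = 0.10489.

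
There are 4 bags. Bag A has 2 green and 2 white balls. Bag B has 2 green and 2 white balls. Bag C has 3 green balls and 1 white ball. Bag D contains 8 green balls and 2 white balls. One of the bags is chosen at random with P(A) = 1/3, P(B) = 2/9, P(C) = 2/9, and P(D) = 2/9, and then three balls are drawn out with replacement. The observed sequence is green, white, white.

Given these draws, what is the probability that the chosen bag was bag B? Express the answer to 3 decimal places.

0.319

Compute the likelihood of the observed sequence for each case: P(data | bag A) = (2/4)(2/4)(2/4) = 0.125; P(data | bag B) = (2/4)(2/4)(2/4) = 0.125; P(data | bag C) = (3/4)(1/4)(1/4) = 0.046875; P(data | bag D) = (8/10)(2/10)(2/10) = 0.032.
Multiplying each by its prior: 1/3 · 0.125 = 0.041667, 2/9 · 0.125 = 0.027778, 2/9 · 0.046875 = 0.010417, 2/9 · 0.032 = 0.0071111; these sum to 0.086972.
So P(bag B | data) = (0.027778) / (0.086972) = 0.31939.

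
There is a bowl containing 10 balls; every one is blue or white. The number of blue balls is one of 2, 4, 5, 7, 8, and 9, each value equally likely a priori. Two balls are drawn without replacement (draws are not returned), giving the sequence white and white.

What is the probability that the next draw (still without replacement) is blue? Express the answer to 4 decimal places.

Under each hypothesis, the probability of the observed sequence is: P(data | r = 2) = (8/10)(7/9) = 28/45; P(data | r = 4) = (6/10)(5/9) = 1/3; P(data | r = 5) = (5/10)(4/9) = 2/9; P(data | r = 7) = (3/10)(2/9) = 1/15; P(data | r = 8) = (2/10)(1/9) = 1/45; P(data | r = 9) = (1/10)(0/9) = 0.
The prior-weighted likelihoods are 1/6 · 28/45 = 14/135, 1/6 · 1/3 = 1/18, 1/6 · 2/9 = 1/27, 1/6 · 1/15 = 1/90, 1/6 · 1/45 = 1/270, 1/6 · 0 = 0; these sum to 19/90.
The posterior is then P(r = 2 | data) = 28/57, P(r = 4 | data) = 5/19, P(r = 5 | data) = 10/57, P(r = 7 | data) = 1/19, P(r = 8 | data) = 1/57, P(r = 9 | data) = 0.
So P(blue next | data) = Σ P(blue next | H) P(H | data) = (1/4)(28/57) + (1/2)(5/19) + (5/8)(10/57) + (7/8)(1/19) + (1)(1/57) = 65/152.

0.4276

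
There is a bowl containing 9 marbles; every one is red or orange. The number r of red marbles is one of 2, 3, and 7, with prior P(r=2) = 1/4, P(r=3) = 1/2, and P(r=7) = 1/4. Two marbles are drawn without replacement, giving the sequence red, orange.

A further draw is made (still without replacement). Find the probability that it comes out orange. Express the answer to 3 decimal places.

0.621

Under each hypothesis, the probability of the observed sequence is: P(data | r = 2) = (2/9)(7/8) = 7/36; P(data | r = 3) = (3/9)(6/8) = 1/4; P(data | r = 7) = (7/9)(2/8) = 7/36.
Weighting by the prior gives 1/4 · 7/36 = 7/144, 1/2 · 1/4 = 1/8, 1/4 · 7/36 = 7/144; these sum to 2/9.
Dividing through by the total gives posterior P(r = 2 | data) = 7/32, P(r = 3 | data) = 9/16, P(r = 7 | data) = 7/32.
So P(orange next | data) = Σ P(orange next | H) P(H | data) = (6/7)(7/32) + (5/7)(9/16) + (1/7)(7/32) = 139/224.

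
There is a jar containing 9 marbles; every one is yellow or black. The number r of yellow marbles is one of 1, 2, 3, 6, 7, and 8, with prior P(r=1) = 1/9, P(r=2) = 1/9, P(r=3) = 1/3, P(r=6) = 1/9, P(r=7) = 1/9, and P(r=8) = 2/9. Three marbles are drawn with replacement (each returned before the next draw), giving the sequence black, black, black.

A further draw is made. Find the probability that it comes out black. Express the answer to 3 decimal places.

0.756

Compute the likelihood of the observed sequence for each case: P(data | r = 1) = (8/9)(8/9)(8/9) = 0.70233; P(data | r = 2) = (7/9)(7/9)(7/9) = 0.47051; P(data | r = 3) = (6/9)(6/9)(6/9) = 0.2963; P(data | r = 6) = (3/9)(3/9)(3/9) = 0.037037; P(data | r = 7) = (2/9)(2/9)(2/9) = 0.010974; P(data | r = 8) = (1/9)(1/9)(1/9) = 0.0013717.
Weighting by the prior gives 1/9 · 0.70233 = 0.078037, 1/9 · 0.47051 = 0.052279, 1/3 · 0.2963 = 0.098765, 1/9 · 0.037037 = 0.0041152, 1/9 · 0.010974 = 0.0012193, 2/9 · 0.0013717 = 0.00030483; with total 0.23472.
Dividing through by the total gives posterior P(r = 1 | data) = 0.33247, P(r = 2 | data) = 0.22273, P(r = 3 | data) = 0.42078, P(r = 6 | data) = 0.017532, P(r = 7 | data) = 0.0051948, P(r = 8 | data) = 0.0012987.
So P(black next | data) = Σ P(black next | H) P(H | data) = (8/9)(0.33247) + (7/9)(0.22273) + (2/3)(0.42078) + (1/3)(0.017532) + (2/9)(0.0051948) + (1/9)(0.0012987) = 0.75642.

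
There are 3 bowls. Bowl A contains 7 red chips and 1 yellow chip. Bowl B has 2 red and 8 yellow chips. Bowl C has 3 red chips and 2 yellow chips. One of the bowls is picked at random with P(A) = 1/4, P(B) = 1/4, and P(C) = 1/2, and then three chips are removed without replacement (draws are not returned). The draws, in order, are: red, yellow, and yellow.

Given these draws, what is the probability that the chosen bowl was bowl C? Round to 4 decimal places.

0.5625

The likelihood of the observed sequence under each hypothesis: P(data | bowl A) = (7/8)(1/7)(0/6) = 0; P(data | bowl B) = (2/10)(8/9)(7/8) = 7/45; P(data | bowl C) = (3/5)(2/4)(1/3) = 1/10.
Weighting by the prior gives 1/4 · 0 = 0, 1/4 · 7/45 = 7/180, 1/2 · 1/10 = 1/20; with total 4/45.
Hence P(bowl C | data) = (1/20) / (4/45) = 9/16.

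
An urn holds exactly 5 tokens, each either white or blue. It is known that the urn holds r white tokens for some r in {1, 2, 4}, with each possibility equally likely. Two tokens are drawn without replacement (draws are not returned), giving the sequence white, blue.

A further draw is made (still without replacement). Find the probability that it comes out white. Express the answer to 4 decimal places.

Compute the likelihood of the observed sequence for each case: P(data | r = 1) = (1/5)(4/4) = 1/5; P(data | r = 2) = (2/5)(3/4) = 3/10; P(data | r = 4) = (4/5)(1/4) = 1/5.
Weighting by the prior gives 1/3 · 1/5 = 1/15, 1/3 · 3/10 = 1/10, 1/3 · 1/5 = 1/15; summing to 7/30.
Normalising, the posterior is P(r = 1 | data) = 2/7, P(r = 2 | data) = 3/7, P(r = 4 | data) = 2/7.
The predictive probability is P(white next | data) = (0)(2/7) + (1/3)(3/7) + (1)(2/7) = 3/7.

0.4286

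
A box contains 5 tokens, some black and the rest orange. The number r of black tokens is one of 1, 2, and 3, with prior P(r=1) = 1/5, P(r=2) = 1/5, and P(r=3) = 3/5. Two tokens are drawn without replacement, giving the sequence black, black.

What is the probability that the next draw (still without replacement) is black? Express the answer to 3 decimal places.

0.300

Compute the likelihood of the observed sequence for each case: P(data | r = 1) = (1/5)(0/4) = 0; P(data | r = 2) = (2/5)(1/4) = 1/10; P(data | r = 3) = (3/5)(2/4) = 3/10.
Multiplying each by its prior: 1/5 · 0 = 0, 1/5 · 1/10 = 1/50, 3/5 · 3/10 = 9/50; summing to 1/5.
Normalising, the posterior is P(r = 1 | data) = 0, P(r = 2 | data) = 1/10, P(r = 3 | data) = 9/10.
Averaging over the posterior, P(black next | data) = (0)(1/10) + (1/3)(9/10) = 3/10.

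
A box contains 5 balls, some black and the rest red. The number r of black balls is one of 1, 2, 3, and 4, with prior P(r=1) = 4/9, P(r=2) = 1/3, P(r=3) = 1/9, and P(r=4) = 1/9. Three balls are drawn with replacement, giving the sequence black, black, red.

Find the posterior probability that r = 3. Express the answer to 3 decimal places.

0.209

Compute the likelihood of the observed sequence for each case: P(data | r = 1) = (1/5)(1/5)(4/5) = 0.032; P(data | r = 2) = (2/5)(2/5)(3/5) = 0.096; P(data | r = 3) = (3/5)(3/5)(2/5) = 0.144; P(data | r = 4) = (4/5)(4/5)(1/5) = 0.128.
The prior-weighted likelihoods are 4/9 · 0.032 = 0.014222, 1/3 · 0.096 = 0.032, 1/9 · 0.144 = 0.016, 1/9 · 0.128 = 0.014222; summing to 0.076444.
Therefore the posterior P(r = 3 | data) = (0.016) / (0.076444) = 0.2093.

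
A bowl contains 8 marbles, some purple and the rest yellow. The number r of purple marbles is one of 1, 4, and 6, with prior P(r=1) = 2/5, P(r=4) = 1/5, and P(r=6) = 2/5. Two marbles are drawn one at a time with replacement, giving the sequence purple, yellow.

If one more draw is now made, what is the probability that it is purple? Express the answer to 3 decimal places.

For each hypothesis, P(data | H) works out to: P(data | r = 1) = (1/8)(7/8) = 7/64; P(data | r = 4) = (4/8)(4/8) = 1/4; P(data | r = 6) = (6/8)(2/8) = 3/16.
Multiplying each by its prior: 2/5 · 7/64 = 7/160, 1/5 · 1/4 = 1/20, 2/5 · 3/16 = 3/40; summing to 27/160.
The posterior is then P(r = 1 | data) = 7/27, P(r = 4 | data) = 8/27, P(r = 6 | data) = 4/9.
Averaging over the posterior, P(purple next | data) = (1/8)(7/27) + (1/2)(8/27) + (3/4)(4/9) = 37/72.

0.514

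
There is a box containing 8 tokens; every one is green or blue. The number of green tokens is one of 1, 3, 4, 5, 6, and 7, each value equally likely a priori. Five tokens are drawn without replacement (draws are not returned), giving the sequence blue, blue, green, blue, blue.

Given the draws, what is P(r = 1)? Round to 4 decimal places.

Under each hypothesis, the probability of the observed sequence is: P(data | r = 1) = (7/8)(6/7)(1/6)(5/5)(4/4) = 1/8; P(data | r = 3) = (5/8)(4/7)(3/6)(3/5)(2/4) = 3/56; P(data | r = 4) = (4/8)(3/7)(4/6)(2/5)(1/4) = 1/70; P(data | r = 5) = (3/8)(2/7)(5/6)(1/5)(0/4) = 0; P(data | r = 6) = (2/8)(1/7)(6/6)(0/5) = 0; P(data | r = 7) = (1/8)(0/7) = 0.
Multiplying each by its prior: 1/6 · 1/8 = 1/48, 1/6 · 3/56 = 1/112, 1/6 · 1/70 = 1/420, 1/6 · 0 = 0, 1/6 · 0 = 0, 1/6 · 0 = 0; with total 9/280.
By Bayes' rule, P(r = 1 | data) = (1/48) / (9/280) = 35/54.

0.6481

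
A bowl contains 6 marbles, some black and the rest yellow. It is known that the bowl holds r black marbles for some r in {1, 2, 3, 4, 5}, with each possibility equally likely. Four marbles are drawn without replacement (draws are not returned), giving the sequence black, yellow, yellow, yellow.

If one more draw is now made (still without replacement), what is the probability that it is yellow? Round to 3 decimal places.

For each hypothesis, P(data | H) works out to: P(data | r = 1) = (1/6)(5/5)(4/4)(3/3) = 1/6; P(data | r = 2) = (2/6)(4/5)(3/4)(2/3) = 2/15; P(data | r = 3) = (3/6)(3/5)(2/4)(1/3) = 1/20; P(data | r = 4) = (4/6)(2/5)(1/4)(0/3) = 0; P(data | r = 5) = (5/6)(1/5)(0/4) = 0.
The prior-weighted likelihoods are 1/5 · 1/6 = 1/30, 1/5 · 2/15 = 2/75, 1/5 · 1/20 = 1/100, 1/5 · 0 = 0, 1/5 · 0 = 0; summing to 7/100.
Normalising, the posterior is P(r = 1 | data) = 10/21, P(r = 2 | data) = 8/21, P(r = 3 | data) = 1/7, P(r = 4 | data) = 0, P(r = 5 | data) = 0.
The predictive probability is P(yellow next | data) = (1)(10/21) + (1/2)(8/21) + (0)(1/7) = 2/3.

0.667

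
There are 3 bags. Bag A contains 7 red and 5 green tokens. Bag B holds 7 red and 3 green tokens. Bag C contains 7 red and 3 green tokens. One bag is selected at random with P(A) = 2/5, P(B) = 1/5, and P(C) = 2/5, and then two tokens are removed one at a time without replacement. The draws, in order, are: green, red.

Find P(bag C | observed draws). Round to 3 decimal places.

Compute the likelihood of the observed sequence for each case: P(data | bag A) = (5/12)(7/11) = 35/132; P(data | bag B) = (3/10)(7/9) = 7/30; P(data | bag C) = (3/10)(7/9) = 7/30.
Multiplying each by its prior: 2/5 · 35/132 = 7/66, 1/5 · 7/30 = 7/150, 2/5 · 7/30 = 7/75; with total 203/825.
Therefore the posterior P(bag C | data) = (7/75) / (203/825) = 11/29.

0.379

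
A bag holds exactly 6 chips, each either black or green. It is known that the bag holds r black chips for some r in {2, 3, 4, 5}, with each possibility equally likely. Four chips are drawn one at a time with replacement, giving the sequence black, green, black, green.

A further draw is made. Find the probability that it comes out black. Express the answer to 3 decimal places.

Compute the likelihood of the observed sequence for each case: P(data | r = 2) = (2/6)(4/6)(2/6)(4/6) = 0.049383; P(data | r = 3) = (3/6)(3/6)(3/6)(3/6) = 0.0625; P(data | r = 4) = (4/6)(2/6)(4/6)(2/6) = 0.049383; P(data | r = 5) = (5/6)(1/6)(5/6)(1/6) = 0.01929.
Multiplying each by its prior: 1/4 · 0.049383 = 0.012346, 1/4 · 0.0625 = 0.015625, 1/4 · 0.049383 = 0.012346, 1/4 · 0.01929 = 0.0048225; with total 0.045139.
Dividing through by the total gives posterior P(r = 2 | data) = 0.2735, P(r = 3 | data) = 0.34615, P(r = 4 | data) = 0.2735, P(r = 5 | data) = 0.10684.
Averaging over the posterior, P(black next | data) = (1/3)(0.2735) + (1/2)(0.34615) + (2/3)(0.2735) + (5/6)(0.10684) = 0.53561.

0.536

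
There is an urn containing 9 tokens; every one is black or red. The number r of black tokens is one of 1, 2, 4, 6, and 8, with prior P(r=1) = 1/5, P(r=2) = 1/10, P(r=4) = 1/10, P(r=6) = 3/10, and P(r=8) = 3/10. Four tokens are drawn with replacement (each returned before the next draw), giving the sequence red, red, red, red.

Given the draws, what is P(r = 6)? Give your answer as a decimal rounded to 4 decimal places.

0.0212

For each hypothesis, P(data | H) works out to: P(data | r = 1) = (8/9)(8/9)(8/9)(8/9) = 0.6243; P(data | r = 2) = (7/9)(7/9)(7/9)(7/9) = 0.36595; P(data | r = 4) = (5/9)(5/9)(5/9)(5/9) = 0.09526; P(data | r = 6) = (3/9)(3/9)(3/9)(3/9) = 0.012346; P(data | r = 8) = (1/9)(1/9)(1/9)(1/9) = 0.00015242.
The prior-weighted likelihoods are 1/5 · 0.6243 = 0.12486, 1/10 · 0.36595 = 0.036595, 1/10 · 0.09526 = 0.009526, 3/10 · 0.012346 = 0.0037037, 3/10 · 0.00015242 = 4.5725e-05; these sum to 0.17473.
Hence P(r = 6 | data) = (0.0037037) / (0.17473) = 0.021197.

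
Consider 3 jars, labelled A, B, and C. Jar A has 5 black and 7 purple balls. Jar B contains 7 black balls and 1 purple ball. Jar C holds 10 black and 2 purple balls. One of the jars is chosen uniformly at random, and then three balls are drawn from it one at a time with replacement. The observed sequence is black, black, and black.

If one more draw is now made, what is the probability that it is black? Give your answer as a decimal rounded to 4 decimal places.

0.8316

Compute the likelihood of the observed sequence for each case: P(data | jar A) = (5/12)(5/12)(5/12) = 0.072338; P(data | jar B) = (7/8)(7/8)(7/8) = 0.66992; P(data | jar C) = (10/12)(10/12)(10/12) = 0.5787.
The prior-weighted likelihoods are 1/3 · 0.072338 = 0.024113, 1/3 · 0.66992 = 0.22331, 1/3 · 0.5787 = 0.1929; these sum to 0.44032.
The posterior is then P(jar A | data) = 0.054762, P(jar B | data) = 0.50715, P(jar C | data) = 0.43809.
So P(black next | data) = Σ P(black next | H) P(H | data) = (5/12)(0.054762) + (7/8)(0.50715) + (5/6)(0.43809) = 0.83165.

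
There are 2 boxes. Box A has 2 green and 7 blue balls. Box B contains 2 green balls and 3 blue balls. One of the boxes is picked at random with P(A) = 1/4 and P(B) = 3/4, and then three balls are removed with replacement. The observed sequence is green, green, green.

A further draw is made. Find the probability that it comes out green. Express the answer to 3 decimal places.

0.390

The likelihood of the observed sequence under each hypothesis: P(data | box A) = (2/9)(2/9)(2/9) = 0.010974; P(data | box B) = (2/5)(2/5)(2/5) = 0.064.
Weighting by the prior gives 1/4 · 0.010974 = 0.0027435, 3/4 · 0.064 = 0.048; these sum to 0.050743.
Normalising, the posterior is P(box A | data) = 0.054066, P(box B | data) = 0.94593.
Averaging over the posterior, P(green next | data) = (2/9)(0.054066) + (2/5)(0.94593) = 0.39039.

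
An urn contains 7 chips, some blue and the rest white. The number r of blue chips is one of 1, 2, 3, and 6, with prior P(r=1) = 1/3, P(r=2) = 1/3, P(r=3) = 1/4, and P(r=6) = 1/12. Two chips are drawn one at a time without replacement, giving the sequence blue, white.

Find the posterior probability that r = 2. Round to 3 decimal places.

0.377

Under each hypothesis, the probability of the observed sequence is: P(data | r = 1) = (1/7)(6/6) = 1/7; P(data | r = 2) = (2/7)(5/6) = 5/21; P(data | r = 3) = (3/7)(4/6) = 2/7; P(data | r = 6) = (6/7)(1/6) = 1/7.
Multiplying each by its prior: 1/3 · 1/7 = 1/21, 1/3 · 5/21 = 5/63, 1/4 · 2/7 = 1/14, 1/12 · 1/7 = 1/84; with total 53/252.
Hence P(r = 2 | data) = (5/63) / (53/252) = 20/53.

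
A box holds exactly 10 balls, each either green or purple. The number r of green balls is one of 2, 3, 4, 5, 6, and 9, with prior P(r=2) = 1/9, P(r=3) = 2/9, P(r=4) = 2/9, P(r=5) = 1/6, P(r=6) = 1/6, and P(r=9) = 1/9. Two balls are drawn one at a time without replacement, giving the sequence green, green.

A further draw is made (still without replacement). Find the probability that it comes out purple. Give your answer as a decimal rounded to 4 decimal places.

0.4365

The likelihood of the observed sequence under each hypothesis: P(data | r = 2) = (2/10)(1/9) = 1/45; P(data | r = 3) = (3/10)(2/9) = 1/15; P(data | r = 4) = (4/10)(3/9) = 2/15; P(data | r = 5) = (5/10)(4/9) = 2/9; P(data | r = 6) = (6/10)(5/9) = 1/3; P(data | r = 9) = (9/10)(8/9) = 4/5.
The prior-weighted likelihoods are 1/9 · 1/45 = 1/405, 2/9 · 1/15 = 2/135, 2/9 · 2/15 = 4/135, 1/6 · 2/9 = 1/27, 1/6 · 1/3 = 1/18, 1/9 · 4/5 = 4/45; with total 37/162.
Normalising, the posterior is P(r = 2 | data) = 2/185, P(r = 3 | data) = 12/185, P(r = 4 | data) = 24/185, P(r = 5 | data) = 6/37, P(r = 6 | data) = 9/37, P(r = 9 | data) = 72/185.
Averaging over the posterior, P(purple next | data) = (1)(2/185) + (7/8)(12/185) + (3/4)(24/185) + (5/8)(6/37) + (1/2)(9/37) + (1/8)(72/185) = 323/740.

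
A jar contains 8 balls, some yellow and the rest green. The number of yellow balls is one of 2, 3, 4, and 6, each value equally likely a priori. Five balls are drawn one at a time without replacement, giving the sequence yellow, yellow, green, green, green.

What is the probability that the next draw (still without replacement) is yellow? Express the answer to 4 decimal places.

Under each hypothesis, the probability of the observed sequence is: P(data | r = 2) = (2/8)(1/7)(6/6)(5/5)(4/4) = 0.035714; P(data | r = 3) = (3/8)(2/7)(5/6)(4/5)(3/4) = 0.053571; P(data | r = 4) = (4/8)(3/7)(4/6)(3/5)(2/4) = 0.042857; P(data | r = 6) = (6/8)(5/7)(2/6)(1/5)(0/4) = 0.
Multiplying each by its prior: 1/4 · 0.035714 = 0.0089286, 1/4 · 0.053571 = 0.013393, 1/4 · 0.042857 = 0.010714, 1/4 · 0 = 0; these sum to 0.033036.
Dividing through by the total gives posterior P(r = 2 | data) = 0.27027, P(r = 3 | data) = 0.40541, P(r = 4 | data) = 0.32432, P(r = 6 | data) = 0.
Averaging over the posterior, P(yellow next | data) = (0)(0.27027) + (1/3)(0.40541) + (2/3)(0.32432) = 0.35135.

0.3514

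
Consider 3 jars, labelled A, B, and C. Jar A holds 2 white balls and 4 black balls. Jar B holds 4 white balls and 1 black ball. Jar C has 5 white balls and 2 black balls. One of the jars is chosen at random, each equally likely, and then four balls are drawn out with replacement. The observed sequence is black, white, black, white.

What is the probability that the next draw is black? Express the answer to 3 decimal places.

0.428

For each hypothesis, P(data | H) works out to: P(data | jar A) = (4/6)(2/6)(4/6)(2/6) = 0.049383; P(data | jar B) = (1/5)(4/5)(1/5)(4/5) = 0.0256; P(data | jar C) = (2/7)(5/7)(2/7)(5/7) = 0.041649.
The prior-weighted likelihoods are 1/3 · 0.049383 = 0.016461, 1/3 · 0.0256 = 0.0085333, 1/3 · 0.041649 = 0.013883; with total 0.038877.
Normalising, the posterior is P(jar A | data) = 0.42341, P(jar B | data) = 0.21949, P(jar C | data) = 0.3571.
Averaging over the posterior, P(black next | data) = (2/3)(0.42341) + (1/5)(0.21949) + (2/7)(0.3571) = 0.4282.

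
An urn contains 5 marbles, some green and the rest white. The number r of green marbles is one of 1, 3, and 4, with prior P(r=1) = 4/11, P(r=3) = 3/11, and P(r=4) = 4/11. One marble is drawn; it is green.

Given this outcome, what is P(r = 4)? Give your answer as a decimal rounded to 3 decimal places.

For each hypothesis, P(data | H) works out to: P(data | r = 1) = (1/5) = 1/5; P(data | r = 3) = (3/5) = 3/5; P(data | r = 4) = (4/5) = 4/5.
Multiplying each by its prior: 4/11 · 1/5 = 4/55, 3/11 · 3/5 = 9/55, 4/11 · 4/5 = 16/55; summing to 29/55.
So P(r = 4 | data) = (16/55) / (29/55) = 16/29.

0.552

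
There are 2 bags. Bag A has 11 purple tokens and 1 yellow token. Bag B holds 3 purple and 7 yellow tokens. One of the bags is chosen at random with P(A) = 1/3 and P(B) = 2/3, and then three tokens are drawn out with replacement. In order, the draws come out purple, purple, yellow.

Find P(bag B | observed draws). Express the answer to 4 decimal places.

The likelihood of the observed sequence under each hypothesis: P(data | bag A) = (11/12)(11/12)(1/12) = 0.070023; P(data | bag B) = (3/10)(3/10)(7/10) = 0.063.
The prior-weighted likelihoods are 1/3 · 0.070023 = 0.023341, 2/3 · 0.063 = 0.042; these sum to 0.065341.
By Bayes' rule, P(bag B | data) = (0.042) / (0.065341) = 0.64278.

0.6428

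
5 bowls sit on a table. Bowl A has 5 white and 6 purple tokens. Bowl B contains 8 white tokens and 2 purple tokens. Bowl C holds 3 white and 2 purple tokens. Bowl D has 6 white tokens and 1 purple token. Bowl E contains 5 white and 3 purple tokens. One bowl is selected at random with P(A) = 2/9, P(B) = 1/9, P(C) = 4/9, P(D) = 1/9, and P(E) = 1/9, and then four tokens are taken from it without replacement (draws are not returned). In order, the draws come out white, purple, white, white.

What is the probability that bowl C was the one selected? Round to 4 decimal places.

0.4575

Under each hypothesis, the probability of the observed sequence is: P(data | bowl A) = (5/11)(6/10)(4/9)(3/8) = 0.045455; P(data | bowl B) = (8/10)(2/9)(7/8)(6/7) = 0.13333; P(data | bowl C) = (3/5)(2/4)(2/3)(1/2) = 0.1; P(data | bowl D) = (6/7)(1/6)(5/5)(4/4) = 0.14286; P(data | bowl E) = (5/8)(3/7)(4/6)(3/5) = 0.10714.
The prior-weighted likelihoods are 2/9 · 0.045455 = 0.010101, 1/9 · 0.13333 = 0.014815, 4/9 · 0.1 = 0.044444, 1/9 · 0.14286 = 0.015873, 1/9 · 0.10714 = 0.011905; summing to 0.097138.
Hence P(bowl C | data) = (0.044444) / (0.097138) = 0.45754.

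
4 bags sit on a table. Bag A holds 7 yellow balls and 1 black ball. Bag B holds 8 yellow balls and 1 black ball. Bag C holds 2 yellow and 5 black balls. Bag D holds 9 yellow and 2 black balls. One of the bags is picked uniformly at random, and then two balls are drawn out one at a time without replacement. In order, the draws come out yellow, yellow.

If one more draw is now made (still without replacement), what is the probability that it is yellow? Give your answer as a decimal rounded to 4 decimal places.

0.8075

For each hypothesis, P(data | H) works out to: P(data | bag A) = (7/8)(6/7) = 0.75; P(data | bag B) = (8/9)(7/8) = 0.77778; P(data | bag C) = (2/7)(1/6) = 0.047619; P(data | bag D) = (9/11)(8/10) = 0.65455.
The prior-weighted likelihoods are 1/4 · 0.75 = 0.1875, 1/4 · 0.77778 = 0.19444, 1/4 · 0.047619 = 0.011905, 1/4 · 0.65455 = 0.16364; summing to 0.55749.
Dividing through by the total gives posterior P(bag A | data) = 0.33633, P(bag B | data) = 0.34879, P(bag C | data) = 0.021354, P(bag D | data) = 0.29353.
So P(yellow next | data) = Σ P(yellow next | H) P(H | data) = (5/6)(0.33633) + (6/7)(0.34879) + (0)(0.021354) + (7/9)(0.29353) = 0.80754.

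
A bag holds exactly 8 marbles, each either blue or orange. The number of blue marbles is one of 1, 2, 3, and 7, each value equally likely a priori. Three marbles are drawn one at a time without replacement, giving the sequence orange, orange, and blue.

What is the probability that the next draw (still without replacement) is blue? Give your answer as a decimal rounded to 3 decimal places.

Under each hypothesis, the probability of the observed sequence is: P(data | r = 1) = (7/8)(6/7)(1/6) = 1/8; P(data | r = 2) = (6/8)(5/7)(2/6) = 5/28; P(data | r = 3) = (5/8)(4/7)(3/6) = 5/28; P(data | r = 7) = (1/8)(0/7) = 0.
Multiplying each by its prior: 1/4 · 1/8 = 1/32, 1/4 · 5/28 = 5/112, 1/4 · 5/28 = 5/112, 1/4 · 0 = 0; with total 27/224.
The posterior is then P(r = 1 | data) = 7/27, P(r = 2 | data) = 10/27, P(r = 3 | data) = 10/27, P(r = 7 | data) = 0.
The predictive probability is P(blue next | data) = (0)(7/27) + (1/5)(10/27) + (2/5)(10/27) = 2/9.

0.222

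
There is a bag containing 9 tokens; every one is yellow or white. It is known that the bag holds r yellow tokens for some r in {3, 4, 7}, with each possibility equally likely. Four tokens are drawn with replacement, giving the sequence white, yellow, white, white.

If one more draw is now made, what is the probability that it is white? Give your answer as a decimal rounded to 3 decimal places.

0.600

Under each hypothesis, the probability of the observed sequence is: P(data | r = 3) = (6/9)(3/9)(6/9)(6/9) = 0.098765; P(data | r = 4) = (5/9)(4/9)(5/9)(5/9) = 0.076208; P(data | r = 7) = (2/9)(7/9)(2/9)(2/9) = 0.0085353.
The prior-weighted likelihoods are 1/3 · 0.098765 = 0.032922, 1/3 · 0.076208 = 0.025403, 1/3 · 0.0085353 = 0.0028451; summing to 0.06117.
Normalising, the posterior is P(r = 3 | data) = 0.53821, P(r = 4 | data) = 0.41528, P(r = 7 | data) = 0.046512.
Averaging over the posterior, P(white next | data) = (2/3)(0.53821) + (5/9)(0.41528) + (2/9)(0.046512) = 0.59985.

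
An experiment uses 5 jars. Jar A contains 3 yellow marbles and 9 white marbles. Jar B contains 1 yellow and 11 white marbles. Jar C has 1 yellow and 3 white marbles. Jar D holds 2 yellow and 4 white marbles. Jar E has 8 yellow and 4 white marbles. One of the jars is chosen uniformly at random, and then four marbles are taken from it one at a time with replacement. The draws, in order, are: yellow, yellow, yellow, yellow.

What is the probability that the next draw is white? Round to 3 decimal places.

Compute the likelihood of the observed sequence for each case: P(data | jar A) = (3/12)(3/12)(3/12)(3/12) = 0.0039062; P(data | jar B) = (1/12)(1/12)(1/12)(1/12) = 4.8225e-05; P(data | jar C) = (1/4)(1/4)(1/4)(1/4) = 0.0039062; P(data | jar D) = (2/6)(2/6)(2/6)(2/6) = 0.012346; P(data | jar E) = (8/12)(8/12)(8/12)(8/12) = 0.19753.
The prior-weighted likelihoods are 1/5 · 0.0039062 = 0.00078125, 1/5 · 4.8225e-05 = 9.6451e-06, 1/5 · 0.0039062 = 0.00078125, 1/5 · 0.012346 = 0.0024691, 1/5 · 0.19753 = 0.039506; with total 0.043547.
Dividing through by the total gives posterior P(jar A | data) = 0.01794, P(jar B | data) = 0.00022148, P(jar C | data) = 0.01794, P(jar D | data) = 0.0567, P(jar E | data) = 0.9072.
So P(white next | data) = Σ P(white next | H) P(H | data) = (3/4)(0.01794) + (11/12)(0.00022148) + (3/4)(0.01794) + (2/3)(0.0567) + (1/3)(0.9072) = 0.36731.

0.367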